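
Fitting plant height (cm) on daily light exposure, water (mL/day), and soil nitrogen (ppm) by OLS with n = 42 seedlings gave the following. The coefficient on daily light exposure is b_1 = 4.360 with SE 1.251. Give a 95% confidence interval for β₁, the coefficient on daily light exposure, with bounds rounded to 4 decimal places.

(1.8275, 6.8925)

df = n − k − 1 = 42 − 3 − 1 = 38.
t* = t_{0.025, 38} = 2.024394.
Margin = t* × SE = 2.024394 × 1.251 = 2.532517.
CI: 4.360 ± 2.532517 → (1.8275, 6.8925).
With 95% confidence, each one-unit increase in daily light exposure is associated with a change of between 1.8275 and 6.8925 cm in plant height, holding the other predictors fixed.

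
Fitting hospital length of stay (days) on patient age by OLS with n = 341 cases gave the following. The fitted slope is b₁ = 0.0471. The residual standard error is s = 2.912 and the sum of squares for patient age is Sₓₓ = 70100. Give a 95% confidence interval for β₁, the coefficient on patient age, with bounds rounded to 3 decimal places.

SE(b₁) = s/√Sₓₓ = 2.912/√70100 = 0.0109985.
df = n − 2 = 339.
t* = t_{0.025, 339} = 1.966986.
Margin = t* × SE = 1.966986 × 0.0109985 = 0.02163.
CI: 0.0471 ± 0.02163 → (0.025, 0.069).
With 95% confidence, each one-unit increase in patient age is associated with a change of between 0.025 and 0.069 days in hospital length of stay.

(0.025, 0.069)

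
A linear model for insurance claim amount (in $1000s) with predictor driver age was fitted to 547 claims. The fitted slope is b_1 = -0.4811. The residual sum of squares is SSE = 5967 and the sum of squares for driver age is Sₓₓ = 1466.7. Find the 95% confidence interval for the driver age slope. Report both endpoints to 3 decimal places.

(-0.651, -0.311)

MSE = SSE/(n − 2) = 5967/545 = 10.9486.
SE(b_1) = √(MSE/Sₓₓ) = √(10.9486/1466.7) = 0.0863991.
df = n − 2 = 545.
t* = t_{0.025, 545} = 1.964326.
Margin = t* × SE = 1.964326 × 0.0863991 = 0.16972.
CI: -0.4811 ± 0.16972 → (-0.651, -0.311).
With 95% confidence, each one-unit increase in driver age is associated with a change of between -0.651 and -0.311 $1000s in insurance claim amount.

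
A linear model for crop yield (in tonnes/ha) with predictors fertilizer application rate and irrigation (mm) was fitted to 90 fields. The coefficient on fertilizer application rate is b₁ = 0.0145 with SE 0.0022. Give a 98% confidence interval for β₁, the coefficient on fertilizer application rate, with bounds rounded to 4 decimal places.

(0.0093, 0.0197)

df = n − k − 1 = 90 − 2 − 1 = 87.
t* = t_{0.01, 87} = 2.369977.
Margin = t* × SE = 2.369977 × 0.0022 = 0.005214.
CI: 0.0145 ± 0.005214 → (0.0093, 0.0197).
With 98% confidence, each one-unit increase in fertilizer application rate is associated with a change of between 0.0093 and 0.0197 tonnes/ha in crop yield, holding the other predictors fixed.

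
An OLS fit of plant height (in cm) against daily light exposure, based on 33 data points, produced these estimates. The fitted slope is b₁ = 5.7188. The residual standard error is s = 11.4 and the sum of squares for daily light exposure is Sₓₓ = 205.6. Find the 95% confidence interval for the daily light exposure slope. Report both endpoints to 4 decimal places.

SE(b₁) = s/√Sₓₓ = 11.4/√205.6 = 0.795048.
df = n − 2 = 31.
t* = t_{0.025, 31} = 2.039513.
Margin = t* × SE = 2.039513 × 0.795048 = 1.621511.
CI: 5.7188 ± 1.621511 → (4.0973, 7.3403).
With 95% confidence, each one-unit increase in daily light exposure is associated with a change of between 4.0973 and 7.3403 cm in plant height.

(4.0973, 7.3403)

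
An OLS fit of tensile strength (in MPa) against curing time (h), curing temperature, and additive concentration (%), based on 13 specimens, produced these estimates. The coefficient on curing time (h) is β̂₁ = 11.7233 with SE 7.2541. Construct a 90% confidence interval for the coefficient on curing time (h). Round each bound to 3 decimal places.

(-1.574, 25.021)

df = n − k − 1 = 13 − 3 − 1 = 9.
t* = t_{0.05, 9} = 1.833113.
Margin = t* × SE = 1.833113 × 7.2541 = 13.29758.
CI: 11.7233 ± 13.29758 → (-1.574, 25.021).
With 90% confidence, each one-unit increase in curing time (h) is associated with a change of between -1.574 and 25.021 MPa in tensile strength, holding the other predictors fixed.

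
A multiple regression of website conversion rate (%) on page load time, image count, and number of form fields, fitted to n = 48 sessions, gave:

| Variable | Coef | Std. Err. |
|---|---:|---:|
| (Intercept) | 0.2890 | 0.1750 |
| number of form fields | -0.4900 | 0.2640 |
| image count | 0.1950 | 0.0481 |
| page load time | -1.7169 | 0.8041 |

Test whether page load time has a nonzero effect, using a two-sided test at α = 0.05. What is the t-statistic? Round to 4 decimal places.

t = -2.1352

Read off: b = -1.7169, SE = 0.8041 for page load time.
H₀: β₁ = 0 vs H₁: β₁ ≠ 0.
t = -1.7169 / 0.8041 = -2.1352.
df = n − k − 1 = 48 − 3 − 1 = 44.
Two-sided p ≈ 0.0384, which is < 0.05, so reject H₀.
There is evidence that page load time is associated with website conversion rate, holding the other predictors fixed.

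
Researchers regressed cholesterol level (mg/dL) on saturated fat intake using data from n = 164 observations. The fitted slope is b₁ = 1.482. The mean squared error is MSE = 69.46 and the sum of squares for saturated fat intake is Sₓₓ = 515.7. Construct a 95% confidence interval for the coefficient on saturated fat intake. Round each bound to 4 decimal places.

(0.7573, 2.2067)

SE(b₁) = √(MSE/Sₓₓ) = √(69.46/515.7) = 0.367002.
df = n − 2 = 162.
t* = t_{0.025, 162} = 1.974716.
Margin = t* × SE = 1.974716 × 0.367002 = 0.724725.
CI: 1.482 ± 0.724725 → (0.7573, 2.2067).
With 95% confidence, each one-unit increase in saturated fat intake is associated with a change of between 0.7573 and 2.2067 mg/dL in cholesterol level.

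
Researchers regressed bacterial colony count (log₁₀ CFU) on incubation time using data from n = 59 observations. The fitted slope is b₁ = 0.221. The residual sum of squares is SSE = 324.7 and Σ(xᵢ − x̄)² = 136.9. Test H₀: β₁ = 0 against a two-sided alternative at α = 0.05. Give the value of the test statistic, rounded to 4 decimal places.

t = 1.0834

MSE = SSE/(n − 2) = 324.7/57 = 5.69649.
SE(b₁) = √(MSE/Sₓₓ) = √(5.69649/136.9) = 0.203987.
t = 0.221 / 0.203987 = 1.0834.
df = n − 2 = 57.
Two-sided p ≈ 0.2832, which is ≥ 0.05, so fail to reject H₀.
The data do not give significant evidence of an association between incubation time and bacterial colony count.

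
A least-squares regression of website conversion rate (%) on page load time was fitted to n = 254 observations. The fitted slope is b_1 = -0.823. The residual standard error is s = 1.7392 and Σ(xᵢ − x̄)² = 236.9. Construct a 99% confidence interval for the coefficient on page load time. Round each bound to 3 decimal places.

SE(b_1) = s/√Sₓₓ = 1.7392/√236.9 = 0.112997.
df = n − 2 = 252.
t* = t_{0.005, 252} = 2.595479.
Margin = t* × SE = 2.595479 × 0.112997 = 0.29328.
CI: -0.823 ± 0.29328 → (-1.116, -0.530).
With 99% confidence, each one-unit increase in page load time is associated with a change of between -1.116 and -0.530 % in website conversion rate.

(-1.116, -0.530)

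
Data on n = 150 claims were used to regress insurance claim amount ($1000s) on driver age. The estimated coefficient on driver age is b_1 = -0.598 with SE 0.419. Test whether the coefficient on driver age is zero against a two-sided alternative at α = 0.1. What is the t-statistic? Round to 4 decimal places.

t = -1.4272

H₀: β₁ = 0 vs H₁: β₁ ≠ 0.
t = (b_1 − β₁⁰)/SE = -0.598 / 0.419 = -1.4272.
df = n − 2 = 150 − 2 = 148.
Two-sided p ≈ 0.1556, which is ≥ 0.1, so fail to reject H₀.
The data do not give significant evidence of an association between driver age and insurance claim amount.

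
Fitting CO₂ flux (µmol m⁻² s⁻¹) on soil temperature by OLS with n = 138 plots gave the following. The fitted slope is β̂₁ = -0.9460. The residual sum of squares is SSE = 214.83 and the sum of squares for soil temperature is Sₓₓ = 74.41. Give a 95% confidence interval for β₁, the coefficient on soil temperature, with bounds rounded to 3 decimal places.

(-1.234, -0.658)

MSE = SSE/(n − 2) = 214.83/136 = 1.57963.
SE(β̂₁) = √(MSE/Sₓₓ) = √(1.57963/74.41) = 0.145701.
df = n − 2 = 136.
t* = t_{0.025, 136} = 1.977561.
Margin = t* × SE = 1.977561 × 0.145701 = 0.28813.
CI: -0.9460 ± 0.28813 → (-1.234, -0.658).
With 95% confidence, each one-unit increase in soil temperature is associated with a change of between -1.234 and -0.658 µmol m⁻² s⁻¹ in CO₂ flux.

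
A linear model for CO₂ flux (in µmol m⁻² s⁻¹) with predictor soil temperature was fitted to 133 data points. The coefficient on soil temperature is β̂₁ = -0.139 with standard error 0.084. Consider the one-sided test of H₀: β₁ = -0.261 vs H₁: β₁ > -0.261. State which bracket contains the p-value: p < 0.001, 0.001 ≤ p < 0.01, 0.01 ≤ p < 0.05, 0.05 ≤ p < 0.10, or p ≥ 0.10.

t = (-0.139 − (-0.261)) / 0.084 = 1.452.
df = n − 2 = 133 − 2 = 131.
One-sided p = P(T_{131} > t) ≈ 0.0744.
So 0.05 ≤ p < 0.10.

0.05 ≤ p < 0.10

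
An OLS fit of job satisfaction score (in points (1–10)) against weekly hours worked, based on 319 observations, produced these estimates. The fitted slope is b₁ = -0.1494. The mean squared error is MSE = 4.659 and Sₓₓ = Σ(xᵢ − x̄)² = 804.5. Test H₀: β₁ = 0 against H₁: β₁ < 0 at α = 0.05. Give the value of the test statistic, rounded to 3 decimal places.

t = -1.963

SE(b₁) = √(MSE/Sₓₓ) = √(4.659/804.5) = 0.0760998.
t = -0.1494 / 0.0760998 = -1.963.
df = n − 2 = 317.
One-sided p ≈ 0.0252, which is < 0.05, so reject H₀.
There is evidence that the true slope on weekly hours worked is negative.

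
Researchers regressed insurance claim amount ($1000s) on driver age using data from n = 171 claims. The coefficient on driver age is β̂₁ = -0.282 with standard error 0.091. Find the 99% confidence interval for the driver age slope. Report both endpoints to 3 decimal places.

(-0.519, -0.045)

df = n − 2 = 171 − 2 = 169.
t* = t_{0.005, 169} = 2.605233.
Margin = t* × SE = 2.605233 × 0.091 = 0.23708.
CI: -0.282 ± 0.23708 → (-0.519, -0.045).
With 99% confidence, each one-unit increase in driver age is associated with a change of between -0.519 and -0.045 $1000s in insurance claim amount.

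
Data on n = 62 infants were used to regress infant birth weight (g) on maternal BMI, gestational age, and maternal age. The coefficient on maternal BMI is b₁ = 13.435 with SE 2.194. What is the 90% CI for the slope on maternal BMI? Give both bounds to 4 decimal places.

df = n − k − 1 = 62 − 3 − 1 = 58.
t* = t_{0.05, 58} = 1.671553.
Margin = t* × SE = 1.671553 × 2.194 = 3.667387.
CI: 13.435 ± 3.667387 → (9.7676, 17.1024).
With 90% confidence, each one-unit increase in maternal BMI is associated with a change of between 9.7676 and 17.1024 g in infant birth weight, holding the other predictors fixed.

(9.7676, 17.1024)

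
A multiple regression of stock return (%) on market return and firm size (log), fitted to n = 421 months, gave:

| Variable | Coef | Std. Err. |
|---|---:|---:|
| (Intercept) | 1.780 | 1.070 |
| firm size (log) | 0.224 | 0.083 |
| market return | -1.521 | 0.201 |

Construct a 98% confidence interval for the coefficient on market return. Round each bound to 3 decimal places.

(-1.990, -1.052)

Read off: b = -1.521, SE = 0.201 for market return.
df = n − k − 1 = 421 − 2 − 1 = 418.
t* = t_{0.01, 418} = 2.335302.
Margin = t* × SE = 2.335302 × 0.201 = 0.46940.
CI: -1.521 ± 0.46940 → (-1.990, -1.052).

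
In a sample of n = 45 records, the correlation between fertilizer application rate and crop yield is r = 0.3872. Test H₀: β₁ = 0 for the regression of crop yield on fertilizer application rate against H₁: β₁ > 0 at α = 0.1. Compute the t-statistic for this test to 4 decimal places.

t = r·√(n − 2)/√(1 − r²) = 0.3872·√43/√0.850076 = 2.7539.
df = n − 2 = 43.
One-sided p ≈ 0.0043, which is < 0.1, so reject H₀.
There is evidence of a linear association between fertilizer application rate and crop yield.

t = 2.7539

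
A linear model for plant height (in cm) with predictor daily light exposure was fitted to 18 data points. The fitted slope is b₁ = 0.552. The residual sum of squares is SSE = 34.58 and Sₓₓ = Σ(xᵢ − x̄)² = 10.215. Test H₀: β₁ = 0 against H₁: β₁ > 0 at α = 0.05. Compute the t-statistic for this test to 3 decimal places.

MSE = SSE/(n − 2) = 34.58/16 = 2.16125.
SE(b₁) = √(MSE/Sₓₓ) = √(2.16125/10.215) = 0.459974.
t = 0.552 / 0.459974 = 1.200.
df = n − 2 = 16.
One-sided p ≈ 0.1238, which is ≥ 0.05, so fail to reject H₀.
The data do not give significant evidence that the true slope on daily light exposure is positive.

t = 1.200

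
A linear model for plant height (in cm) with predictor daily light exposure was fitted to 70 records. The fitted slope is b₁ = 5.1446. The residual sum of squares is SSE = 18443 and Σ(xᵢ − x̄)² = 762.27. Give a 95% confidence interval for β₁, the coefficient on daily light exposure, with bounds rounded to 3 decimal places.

MSE = SSE/(n − 2) = 18443/68 = 271.221.
SE(b₁) = √(MSE/Sₓₓ) = √(271.221/762.27) = 0.596495.
df = n − 2 = 68.
t* = t_{0.025, 68} = 1.995469.
Margin = t* × SE = 1.995469 × 0.596495 = 1.19029.
CI: 5.1446 ± 1.19029 → (3.954, 6.335).
With 95% confidence, each one-unit increase in daily light exposure is associated with a change of between 3.954 and 6.335 cm in plant height.

(3.954, 6.335)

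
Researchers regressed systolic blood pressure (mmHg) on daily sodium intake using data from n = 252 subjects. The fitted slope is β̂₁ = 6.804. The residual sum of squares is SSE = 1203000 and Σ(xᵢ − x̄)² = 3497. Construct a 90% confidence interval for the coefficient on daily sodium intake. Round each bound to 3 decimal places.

MSE = SSE/(n − 2) = 1203000/250 = 4812.
SE(β̂₁) = √(MSE/Sₓₓ) = √(4812/3497) = 1.17305.
df = n − 2 = 250.
t* = t_{0.05, 250} = 1.650971.
Margin = t* × SE = 1.650971 × 1.17305 = 1.93667.
CI: 6.804 ± 1.93667 → (4.867, 8.741).
With 90% confidence, each one-unit increase in daily sodium intake is associated with a change of between 4.867 and 8.741 mmHg in systolic blood pressure.

(4.867, 8.741)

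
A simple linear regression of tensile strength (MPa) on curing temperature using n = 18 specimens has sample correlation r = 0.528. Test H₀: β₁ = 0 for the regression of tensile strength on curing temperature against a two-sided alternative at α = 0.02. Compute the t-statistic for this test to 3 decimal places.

t = 2.487

t = r·√(n − 2)/√(1 − r²) = 0.528·√16/√0.721216 = 2.487.
df = n − 2 = 16.
Two-sided p ≈ 0.0243, which is ≥ 0.02, so fail to reject H₀.
The data do not give significant evidence of a linear association between curing temperature and tensile strength.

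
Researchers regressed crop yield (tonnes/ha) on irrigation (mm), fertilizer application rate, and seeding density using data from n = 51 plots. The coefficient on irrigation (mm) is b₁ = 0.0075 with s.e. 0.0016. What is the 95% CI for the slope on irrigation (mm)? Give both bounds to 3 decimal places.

df = n − k − 1 = 51 − 3 − 1 = 47.
t* = t_{0.025, 47} = 2.011741.
Margin = t* × SE = 2.011741 × 0.0016 = 0.00322.
CI: 0.0075 ± 0.00322 → (0.004, 0.011).
With 95% confidence, each one-unit increase in irrigation (mm) is associated with a change of between 0.004 and 0.011 tonnes/ha in crop yield, holding the other predictors fixed.

(0.004, 0.011)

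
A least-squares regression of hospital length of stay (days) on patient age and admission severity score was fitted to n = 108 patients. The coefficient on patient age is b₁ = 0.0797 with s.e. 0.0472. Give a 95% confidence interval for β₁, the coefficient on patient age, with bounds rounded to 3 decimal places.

(-0.014, 0.173)

df = n − k − 1 = 108 − 2 − 1 = 105.
t* = t_{0.025, 105} = 1.982815.
Margin = t* × SE = 1.982815 × 0.0472 = 0.09359.
CI: 0.0797 ± 0.09359 → (-0.014, 0.173).
With 95% confidence, each one-unit increase in patient age is associated with a change of between -0.014 and 0.173 days in hospital length of stay, holding the other predictors fixed.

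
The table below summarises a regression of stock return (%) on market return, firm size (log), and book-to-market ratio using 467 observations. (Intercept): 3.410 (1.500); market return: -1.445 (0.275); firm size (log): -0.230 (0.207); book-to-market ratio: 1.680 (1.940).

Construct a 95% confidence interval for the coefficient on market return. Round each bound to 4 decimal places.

(-1.9854, -0.9046)

Read off: b = -1.445, SE = 0.275 for market return.
df = n − k − 1 = 467 − 3 − 1 = 463.
t* = t_{0.025, 463} = 1.965101.
Margin = t* × SE = 1.965101 × 0.275 = 0.540403.
CI: -1.445 ± 0.540403 → (-1.9854, -0.9046).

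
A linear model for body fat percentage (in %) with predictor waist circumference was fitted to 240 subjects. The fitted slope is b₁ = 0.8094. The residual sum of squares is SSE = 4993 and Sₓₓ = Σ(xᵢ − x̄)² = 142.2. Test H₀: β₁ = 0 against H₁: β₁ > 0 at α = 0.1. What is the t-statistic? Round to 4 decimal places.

MSE = SSE/(n − 2) = 4993/238 = 20.979.
SE(b₁) = √(MSE/Sₓₓ) = √(20.979/142.2) = 0.384098.
t = 0.8094 / 0.384098 = 2.1073.
df = n − 2 = 238.
One-sided p ≈ 0.0181, which is < 0.1, so reject H₀.
There is evidence that the true slope on waist circumference is positive.

t = 2.1073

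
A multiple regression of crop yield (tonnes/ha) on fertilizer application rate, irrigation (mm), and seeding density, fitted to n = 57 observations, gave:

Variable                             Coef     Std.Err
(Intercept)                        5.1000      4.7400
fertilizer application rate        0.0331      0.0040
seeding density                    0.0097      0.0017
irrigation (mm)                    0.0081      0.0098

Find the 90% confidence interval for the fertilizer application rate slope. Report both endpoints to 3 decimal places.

(0.026, 0.040)

Read off: b = 0.0331, SE = 0.0040 for fertilizer application rate.
df = n − k − 1 = 57 − 3 − 1 = 53.
t* = t_{0.05, 53} = 1.674116.
Margin = t* × SE = 1.674116 × 0.0040 = 0.00670.
CI: 0.0331 ± 0.00670 → (0.026, 0.040).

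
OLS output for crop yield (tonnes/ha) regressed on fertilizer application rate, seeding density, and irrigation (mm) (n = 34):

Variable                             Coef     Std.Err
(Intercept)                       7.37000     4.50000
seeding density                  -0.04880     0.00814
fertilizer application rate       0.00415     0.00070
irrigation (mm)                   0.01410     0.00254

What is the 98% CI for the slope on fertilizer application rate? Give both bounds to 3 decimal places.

Read off: b = 0.00415, SE = 0.00070 for fertilizer application rate.
df = n − k − 1 = 34 − 3 − 1 = 30.
t* = t_{0.01, 30} = 2.457262.
Margin = t* × SE = 2.457262 × 0.00070 = 0.00172.
CI: 0.00415 ± 0.00172 → (0.002, 0.006).

(0.002, 0.006)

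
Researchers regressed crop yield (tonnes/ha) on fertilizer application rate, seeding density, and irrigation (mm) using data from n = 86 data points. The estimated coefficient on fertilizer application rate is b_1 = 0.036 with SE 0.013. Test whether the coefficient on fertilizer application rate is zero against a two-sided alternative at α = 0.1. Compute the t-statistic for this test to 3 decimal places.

H₀: β₁ = 0 vs H₁: β₁ ≠ 0.
t = (b_1 − β₁⁰)/SE = 0.036 / 0.013 = 2.769.
df = n − k − 1 = 86 − 3 − 1 = 82.
Two-sided p ≈ 0.0069, which is < 0.1, so reject H₀.
There is evidence that fertilizer application rate is associated with crop yield, holding the other predictors fixed.

t = 2.769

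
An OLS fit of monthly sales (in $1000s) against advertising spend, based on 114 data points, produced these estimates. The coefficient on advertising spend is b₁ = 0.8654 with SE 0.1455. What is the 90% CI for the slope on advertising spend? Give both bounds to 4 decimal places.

(0.6241, 1.1067)

df = n − 2 = 114 − 2 = 112.
t* = t_{0.05, 112} = 1.658573.
Margin = t* × SE = 1.658573 × 0.1455 = 0.241322.
CI: 0.8654 ± 0.241322 → (0.6241, 1.1067).
With 90% confidence, each one-unit increase in advertising spend is associated with a change of between 0.6241 and 1.1067 $1000s in monthly sales.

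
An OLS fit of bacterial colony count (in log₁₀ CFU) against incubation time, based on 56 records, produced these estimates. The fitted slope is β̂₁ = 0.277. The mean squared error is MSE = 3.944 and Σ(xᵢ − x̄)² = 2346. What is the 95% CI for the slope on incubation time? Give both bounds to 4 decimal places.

(0.1948, 0.3592)

SE(β̂₁) = √(MSE/Sₓₓ) = √(3.944/2346) = 0.0410019.
df = n − 2 = 54.
t* = t_{0.025, 54} = 2.004879.
Margin = t* × SE = 2.004879 × 0.0410019 = 0.082204.
CI: 0.277 ± 0.082204 → (0.1948, 0.3592).
With 95% confidence, each one-unit increase in incubation time is associated with a change of between 0.1948 and 0.3592 log₁₀ CFU in bacterial colony count.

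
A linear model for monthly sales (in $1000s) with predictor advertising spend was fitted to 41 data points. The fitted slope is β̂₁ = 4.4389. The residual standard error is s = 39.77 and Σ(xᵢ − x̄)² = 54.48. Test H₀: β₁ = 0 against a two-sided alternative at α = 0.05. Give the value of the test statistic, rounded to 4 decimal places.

SE(β̂₁) = s/√Sₓₓ = 39.77/√54.48 = 5.38812.
t = 4.4389 / 5.38812 = 0.8238.
df = n − 2 = 39.
Two-sided p ≈ 0.4150, which is ≥ 0.05, so fail to reject H₀.
The data do not give significant evidence of an association between advertising spend and monthly sales.

t = 0.8238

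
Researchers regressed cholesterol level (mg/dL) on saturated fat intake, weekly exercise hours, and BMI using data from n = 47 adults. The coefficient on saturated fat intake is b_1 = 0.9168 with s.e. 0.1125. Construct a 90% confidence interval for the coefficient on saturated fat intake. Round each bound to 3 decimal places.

df = n − k − 1 = 47 − 3 − 1 = 43.
t* = t_{0.05, 43} = 1.681071.
Margin = t* × SE = 1.681071 × 0.1125 = 0.18912.
CI: 0.9168 ± 0.18912 → (0.728, 1.106).
With 90% confidence, each one-unit increase in saturated fat intake is associated with a change of between 0.728 and 1.106 mg/dL in cholesterol level, holding the other predictors fixed.

(0.728, 1.106)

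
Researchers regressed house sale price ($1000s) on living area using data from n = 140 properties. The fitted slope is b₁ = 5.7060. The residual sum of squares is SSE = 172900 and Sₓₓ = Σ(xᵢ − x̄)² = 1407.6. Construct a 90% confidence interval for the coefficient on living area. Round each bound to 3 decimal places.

MSE = SSE/(n − 2) = 172900/138 = 1252.9.
SE(b₁) = √(MSE/Sₓₓ) = √(1252.9/1407.6) = 0.943449.
df = n − 2 = 138.
t* = t_{0.05, 138} = 1.65597.
Margin = t* × SE = 1.65597 × 0.943449 = 1.56232.
CI: 5.7060 ± 1.56232 → (4.144, 7.268).
With 90% confidence, each one-unit increase in living area is associated with a change of between 4.144 and 7.268 $1000s in house sale price.

(4.144, 7.268)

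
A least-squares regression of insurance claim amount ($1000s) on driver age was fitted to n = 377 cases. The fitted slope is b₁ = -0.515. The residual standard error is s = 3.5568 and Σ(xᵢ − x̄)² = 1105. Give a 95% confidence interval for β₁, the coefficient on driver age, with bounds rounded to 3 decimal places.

SE(b₁) = s/√Sₓₓ = 3.5568/√1105 = 0.106999.
df = n − 2 = 375.
t* = t_{0.025, 375} = 1.96631.
Margin = t* × SE = 1.96631 × 0.106999 = 0.21039.
CI: -0.515 ± 0.21039 → (-0.725, -0.305).
With 95% confidence, each one-unit increase in driver age is associated with a change of between -0.725 and -0.305 $1000s in insurance claim amount.

(-0.725, -0.305)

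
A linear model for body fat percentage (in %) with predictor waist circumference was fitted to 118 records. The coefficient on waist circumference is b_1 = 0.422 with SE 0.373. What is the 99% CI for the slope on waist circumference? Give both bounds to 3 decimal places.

(-0.555, 1.399)

df = n − 2 = 118 − 2 = 116.
t* = t_{0.005, 116} = 2.618878.
Margin = t* × SE = 2.618878 × 0.373 = 0.97684.
CI: 0.422 ± 0.97684 → (-0.555, 1.399).
With 99% confidence, each one-unit increase in waist circumference is associated with a change of between -0.555 and 1.399 % in body fat percentage.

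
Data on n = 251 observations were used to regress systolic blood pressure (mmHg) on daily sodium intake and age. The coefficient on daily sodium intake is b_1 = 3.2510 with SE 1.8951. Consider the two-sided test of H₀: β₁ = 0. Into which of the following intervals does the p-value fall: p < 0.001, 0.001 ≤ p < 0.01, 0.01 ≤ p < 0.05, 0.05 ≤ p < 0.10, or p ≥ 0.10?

0.05 ≤ p < 0.10

t = 3.2510 / 1.8951 = 1.715.
df = n − k − 1 = 251 − 2 − 1 = 248.
Two-sided p = 2·P(T_{248} > |t|) ≈ 0.0875.
So 0.05 ≤ p < 0.10.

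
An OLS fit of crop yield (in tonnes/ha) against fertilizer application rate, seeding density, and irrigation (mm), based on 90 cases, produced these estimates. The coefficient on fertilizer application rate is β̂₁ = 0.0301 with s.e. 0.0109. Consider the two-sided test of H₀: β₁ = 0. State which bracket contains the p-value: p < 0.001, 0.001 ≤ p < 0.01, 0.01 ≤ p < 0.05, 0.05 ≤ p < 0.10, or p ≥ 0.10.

t = 0.0301 / 0.0109 = 2.761.
df = n − k − 1 = 90 − 3 − 1 = 86.
Two-sided p = 2·P(T_{86} > |t|) ≈ 0.0070.
So 0.001 ≤ p < 0.01.

0.001 ≤ p < 0.01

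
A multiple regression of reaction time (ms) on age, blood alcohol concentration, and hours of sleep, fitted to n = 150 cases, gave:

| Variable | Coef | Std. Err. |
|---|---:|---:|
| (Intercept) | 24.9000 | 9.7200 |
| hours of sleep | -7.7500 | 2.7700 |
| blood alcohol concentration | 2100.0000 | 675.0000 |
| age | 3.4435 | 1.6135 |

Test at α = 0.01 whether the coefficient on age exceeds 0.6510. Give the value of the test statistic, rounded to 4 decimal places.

t = 1.7307

Read off: b = 3.4435, SE = 1.6135 for age.
H₀: β₁ = 0.6510 vs H₁: β₁ > 0.6510.
t = (3.4435 − 0.6510) / 1.6135 = 1.7307.
df = n − k − 1 = 150 − 3 − 1 = 146.
One-sided p ≈ 0.0428, which is ≥ 0.01, so fail to reject H₀.
The data do not give significant evidence that the true slope on age exceeds 0.6510 ms per unit, holding the other predictors fixed.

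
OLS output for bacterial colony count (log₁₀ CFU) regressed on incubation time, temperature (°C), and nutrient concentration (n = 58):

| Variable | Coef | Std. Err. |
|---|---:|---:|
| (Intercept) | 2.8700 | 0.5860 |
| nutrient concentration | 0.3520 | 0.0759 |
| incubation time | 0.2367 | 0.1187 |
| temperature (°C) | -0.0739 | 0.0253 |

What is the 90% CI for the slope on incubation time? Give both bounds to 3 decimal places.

Read off: b = 0.2367, SE = 0.1187 for incubation time.
df = n − k − 1 = 58 − 3 − 1 = 54.
t* = t_{0.05, 54} = 1.673565.
Margin = t* × SE = 1.673565 × 0.1187 = 0.19865.
CI: 0.2367 ± 0.19865 → (0.038, 0.435).

(0.038, 0.435)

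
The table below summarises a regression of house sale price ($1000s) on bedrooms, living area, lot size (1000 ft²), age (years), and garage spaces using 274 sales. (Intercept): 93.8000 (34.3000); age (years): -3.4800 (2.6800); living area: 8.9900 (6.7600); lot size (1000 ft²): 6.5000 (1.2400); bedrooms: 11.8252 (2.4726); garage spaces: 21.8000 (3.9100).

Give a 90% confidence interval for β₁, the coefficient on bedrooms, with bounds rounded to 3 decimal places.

Read off: b = 11.8252, SE = 2.4726 for bedrooms.
df = n − k − 1 = 274 − 5 − 1 = 268.
t* = t_{0.05, 268} = 1.650559.
Margin = t* × SE = 1.650559 × 2.4726 = 4.08117.
CI: 11.8252 ± 4.08117 → (7.744, 15.906).

(7.744, 15.906)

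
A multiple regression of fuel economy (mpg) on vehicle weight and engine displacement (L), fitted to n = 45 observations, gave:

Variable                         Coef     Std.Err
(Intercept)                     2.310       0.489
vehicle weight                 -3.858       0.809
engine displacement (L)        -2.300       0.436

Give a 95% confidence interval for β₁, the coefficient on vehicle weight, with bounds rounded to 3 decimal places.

(-5.491, -2.225)

Read off: b = -3.858, SE = 0.809 for vehicle weight.
df = n − k − 1 = 45 − 2 − 1 = 42.
t* = t_{0.025, 42} = 2.018082.
Margin = t* × SE = 2.018082 × 0.809 = 1.63263.
CI: -3.858 ± 1.63263 → (-5.491, -2.225).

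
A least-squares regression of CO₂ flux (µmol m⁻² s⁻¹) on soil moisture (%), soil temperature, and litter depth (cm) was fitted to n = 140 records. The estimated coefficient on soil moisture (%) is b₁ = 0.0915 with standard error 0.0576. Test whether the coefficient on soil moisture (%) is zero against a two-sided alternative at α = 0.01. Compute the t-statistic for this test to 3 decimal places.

H₀: β₁ = 0 vs H₁: β₁ ≠ 0.
t = (b₁ − β₁⁰)/SE = 0.0915 / 0.0576 = 1.589.
df = n − k − 1 = 140 − 3 − 1 = 136.
Two-sided p ≈ 0.1145, which is ≥ 0.01, so fail to reject H₀.
The data do not give significant evidence of an association between soil moisture (%) and CO₂ flux, after adjusting for the other predictors.

t = 1.589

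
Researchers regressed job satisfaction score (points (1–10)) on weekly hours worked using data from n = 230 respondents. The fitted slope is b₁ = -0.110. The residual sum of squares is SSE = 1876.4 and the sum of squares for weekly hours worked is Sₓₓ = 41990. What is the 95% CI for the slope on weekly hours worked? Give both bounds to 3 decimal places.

MSE = SSE/(n − 2) = 1876.4/228 = 8.22982.
SE(b₁) = √(MSE/Sₓₓ) = √(8.22982/41990) = 0.0139998.
df = n − 2 = 228.
t* = t_{0.025, 228} = 1.970423.
Margin = t* × SE = 1.970423 × 0.0139998 = 0.02759.
CI: -0.110 ± 0.02759 → (-0.138, -0.082).
With 95% confidence, each one-unit increase in weekly hours worked is associated with a change of between -0.138 and -0.082 points (1–10) in job satisfaction score.

(-0.138, -0.082)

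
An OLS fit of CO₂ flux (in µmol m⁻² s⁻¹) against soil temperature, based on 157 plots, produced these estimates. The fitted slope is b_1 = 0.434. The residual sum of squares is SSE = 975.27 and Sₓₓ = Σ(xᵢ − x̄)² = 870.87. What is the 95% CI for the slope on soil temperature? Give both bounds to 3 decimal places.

MSE = SSE/(n − 2) = 975.27/155 = 6.29206.
SE(b_1) = √(MSE/Sₓₓ) = √(6.29206/870.87) = 0.0850002.
df = n − 2 = 155.
t* = t_{0.025, 155} = 1.975387.
Margin = t* × SE = 1.975387 × 0.0850002 = 0.16791.
CI: 0.434 ± 0.16791 → (0.266, 0.602).
With 95% confidence, each one-unit increase in soil temperature is associated with a change of between 0.266 and 0.602 µmol m⁻² s⁻¹ in CO₂ flux.

(0.266, 0.602)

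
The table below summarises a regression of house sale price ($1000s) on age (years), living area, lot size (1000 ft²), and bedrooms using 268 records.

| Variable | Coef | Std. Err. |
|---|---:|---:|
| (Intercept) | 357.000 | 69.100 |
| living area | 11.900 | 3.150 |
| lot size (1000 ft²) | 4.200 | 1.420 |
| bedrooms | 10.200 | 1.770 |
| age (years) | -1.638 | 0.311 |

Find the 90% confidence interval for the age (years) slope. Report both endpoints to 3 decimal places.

(-2.151, -1.125)

Read off: b = -1.638, SE = 0.311 for age (years).
df = n − k − 1 = 268 − 4 − 1 = 263.
t* = t_{0.05, 263} = 1.650668.
Margin = t* × SE = 1.650668 × 0.311 = 0.51336.
CI: -1.638 ± 0.51336 → (-2.151, -1.125).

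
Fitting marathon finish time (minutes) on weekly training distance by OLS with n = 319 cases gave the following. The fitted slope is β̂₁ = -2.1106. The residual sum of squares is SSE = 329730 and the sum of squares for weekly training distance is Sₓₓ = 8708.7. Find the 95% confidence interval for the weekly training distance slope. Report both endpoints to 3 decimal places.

MSE = SSE/(n − 2) = 329730/317 = 1040.16.
SE(β̂₁) = √(MSE/Sₓₓ) = √(1040.16/8708.7) = 0.345599.
df = n − 2 = 317.
t* = t_{0.025, 317} = 1.967476.
Margin = t* × SE = 1.967476 × 0.345599 = 0.67996.
CI: -2.1106 ± 0.67996 → (-2.791, -1.431).
With 95% confidence, each one-unit increase in weekly training distance is associated with a change of between -2.791 and -1.431 minutes in marathon finish time.

(-2.791, -1.431)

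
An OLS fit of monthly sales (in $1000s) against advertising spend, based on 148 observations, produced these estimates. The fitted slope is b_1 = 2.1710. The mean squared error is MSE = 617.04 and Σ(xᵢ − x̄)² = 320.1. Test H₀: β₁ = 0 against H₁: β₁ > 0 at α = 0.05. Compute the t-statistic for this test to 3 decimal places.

t = 1.564

SE(b_1) = √(MSE/Sₓₓ) = √(617.04/320.1) = 1.3884.
t = 2.1710 / 1.3884 = 1.564.
df = n − 2 = 146.
One-sided p ≈ 0.0600, which is ≥ 0.05, so fail to reject H₀.
The data do not give significant evidence that the true slope on advertising spend is positive.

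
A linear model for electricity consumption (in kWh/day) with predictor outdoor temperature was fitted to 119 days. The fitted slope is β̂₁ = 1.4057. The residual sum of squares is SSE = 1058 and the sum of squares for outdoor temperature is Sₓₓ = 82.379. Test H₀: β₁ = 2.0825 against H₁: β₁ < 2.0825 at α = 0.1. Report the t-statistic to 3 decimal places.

t = -2.043

MSE = SSE/(n − 2) = 1058/117 = 9.04274.
SE(β̂₁) = √(MSE/Sₓₓ) = √(9.04274/82.379) = 0.331315.
t = (1.4057 − 2.0825) / 0.331315 = -2.043.
df = n − 2 = 117.
One-sided p ≈ 0.0217, which is < 0.1, so reject H₀.
There is evidence that the true slope on outdoor temperature is below 2.0825 kWh/day per unit.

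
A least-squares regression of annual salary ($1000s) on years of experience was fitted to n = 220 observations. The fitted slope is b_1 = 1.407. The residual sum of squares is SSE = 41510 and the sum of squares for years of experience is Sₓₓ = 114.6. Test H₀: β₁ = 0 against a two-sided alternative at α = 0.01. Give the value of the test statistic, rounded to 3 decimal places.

t = 1.092

MSE = SSE/(n − 2) = 41510/218 = 190.413.
SE(b_1) = √(MSE/Sₓₓ) = √(190.413/114.6) = 1.28901.
t = 1.407 / 1.28901 = 1.092.
df = n − 2 = 218.
Two-sided p ≈ 0.2762, which is ≥ 0.01, so fail to reject H₀.
The data do not give significant evidence of an association between years of experience and annual salary.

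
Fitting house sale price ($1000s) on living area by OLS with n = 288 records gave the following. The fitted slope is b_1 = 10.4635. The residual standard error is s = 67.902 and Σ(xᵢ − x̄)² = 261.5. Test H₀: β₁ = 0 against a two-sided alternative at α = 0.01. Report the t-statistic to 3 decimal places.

SE(b_1) = s/√Sₓₓ = 67.902/√261.5 = 4.19901.
t = 10.4635 / 4.19901 = 2.492.
df = n − 2 = 286.
Two-sided p ≈ 0.0133, which is ≥ 0.01, so fail to reject H₀.
The data do not give significant evidence of an association between living area and house sale price.

t = 2.492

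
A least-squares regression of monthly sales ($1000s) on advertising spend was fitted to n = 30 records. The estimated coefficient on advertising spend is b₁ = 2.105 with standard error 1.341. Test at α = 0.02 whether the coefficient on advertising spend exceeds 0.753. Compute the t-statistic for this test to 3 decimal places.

t = 1.008

H₀: β₁ = 0.753 vs H₁: β₁ > 0.753.
t = (b₁ − β₁⁰)/SE = (2.105 − 0.753) / 1.341 = 1.008.
df = n − 2 = 30 − 2 = 28.
One-sided p ≈ 0.1610, which is ≥ 0.02, so fail to reject H₀.
The data do not give significant evidence that the true slope on advertising spend exceeds 0.753 $1000s per unit.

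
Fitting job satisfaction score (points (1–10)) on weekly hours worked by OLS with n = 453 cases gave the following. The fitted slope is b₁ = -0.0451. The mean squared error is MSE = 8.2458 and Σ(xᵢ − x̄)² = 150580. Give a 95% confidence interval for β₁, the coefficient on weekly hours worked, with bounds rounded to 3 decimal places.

SE(b₁) = √(MSE/Sₓₓ) = √(8.2458/150580) = 0.00740002.
df = n − 2 = 451.
t* = t_{0.025, 451} = 1.965238.
Margin = t* × SE = 1.965238 × 0.00740002 = 0.01454.
CI: -0.0451 ± 0.01454 → (-0.060, -0.031).
With 95% confidence, each one-unit increase in weekly hours worked is associated with a change of between -0.060 and -0.031 points (1–10) in job satisfaction score.

(-0.060, -0.031)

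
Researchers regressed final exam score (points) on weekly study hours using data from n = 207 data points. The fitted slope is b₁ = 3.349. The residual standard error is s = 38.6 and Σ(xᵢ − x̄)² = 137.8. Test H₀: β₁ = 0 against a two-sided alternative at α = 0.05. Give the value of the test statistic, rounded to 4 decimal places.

t = 1.0185

SE(b₁) = s/√Sₓₓ = 38.6/√137.8 = 3.28823.
t = 3.349 / 3.28823 = 1.0185.
df = n − 2 = 205.
Two-sided p ≈ 0.3097, which is ≥ 0.05, so fail to reject H₀.
The data do not give significant evidence of an association between weekly study hours and final exam score.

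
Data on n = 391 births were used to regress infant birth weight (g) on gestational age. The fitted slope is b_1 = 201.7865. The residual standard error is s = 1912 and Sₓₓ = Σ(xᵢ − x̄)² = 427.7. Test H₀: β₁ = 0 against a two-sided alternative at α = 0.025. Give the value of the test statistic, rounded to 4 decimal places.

t = 2.1826

SE(b_1) = s/√Sₓₓ = 1912/√427.7 = 92.4524.
t = 201.7865 / 92.4524 = 2.1826.
df = n − 2 = 389.
Two-sided p ≈ 0.0297, which is ≥ 0.025, so fail to reject H₀.
The data do not give significant evidence of an association between gestational age and infant birth weight.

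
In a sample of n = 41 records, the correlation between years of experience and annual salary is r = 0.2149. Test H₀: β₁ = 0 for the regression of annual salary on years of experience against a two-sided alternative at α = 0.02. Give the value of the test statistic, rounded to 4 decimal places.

t = r·√(n − 2)/√(1 − r²) = 0.2149·√39/√0.953818 = 1.3742.
df = n − 2 = 39.
Two-sided p ≈ 0.1772, which is ≥ 0.02, so fail to reject H₀.
The data do not give significant evidence of a linear association between years of experience and annual salary.

t = 1.3742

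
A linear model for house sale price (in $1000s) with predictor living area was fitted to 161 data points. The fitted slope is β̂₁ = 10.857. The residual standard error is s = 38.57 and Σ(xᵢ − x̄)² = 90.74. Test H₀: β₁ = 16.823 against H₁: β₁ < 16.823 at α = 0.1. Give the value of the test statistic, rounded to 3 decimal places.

SE(β̂₁) = s/√Sₓₓ = 38.57/√90.74 = 4.04902.
t = (10.857 − 16.823) / 4.04902 = -1.473.
df = n − 2 = 159.
One-sided p ≈ 0.0713, which is < 0.1, so reject H₀.
There is evidence that the true slope on living area is below 16.823 $1000s per unit.

t = -1.473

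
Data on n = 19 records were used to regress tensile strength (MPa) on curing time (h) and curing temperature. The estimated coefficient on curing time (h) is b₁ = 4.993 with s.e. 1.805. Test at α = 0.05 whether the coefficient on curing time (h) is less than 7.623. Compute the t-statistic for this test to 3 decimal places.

t = -1.457

H₀: β₁ = 7.623 vs H₁: β₁ < 7.623.
t = (b₁ − β₁⁰)/SE = (4.993 − 7.623) / 1.805 = -1.457.
df = n − k − 1 = 19 − 2 − 1 = 16.
One-sided p ≈ 0.0822, which is ≥ 0.05, so fail to reject H₀.
The data do not give significant evidence that the true slope on curing time (h) is below 7.623 MPa per unit, holding the other predictors fixed.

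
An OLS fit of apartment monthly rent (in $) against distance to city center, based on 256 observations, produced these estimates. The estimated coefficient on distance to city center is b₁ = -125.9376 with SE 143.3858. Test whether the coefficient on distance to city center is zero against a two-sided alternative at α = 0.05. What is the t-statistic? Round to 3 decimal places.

H₀: β₁ = 0 vs H₁: β₁ ≠ 0.
t = (b₁ − β₁⁰)/SE = -125.9376 / 143.3858 = -0.878.
df = n − 2 = 256 − 2 = 254.
Two-sided p ≈ 0.3806, which is ≥ 0.05, so fail to reject H₀.
The data do not give significant evidence of an association between distance to city center and apartment monthly rent.

t = -0.878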